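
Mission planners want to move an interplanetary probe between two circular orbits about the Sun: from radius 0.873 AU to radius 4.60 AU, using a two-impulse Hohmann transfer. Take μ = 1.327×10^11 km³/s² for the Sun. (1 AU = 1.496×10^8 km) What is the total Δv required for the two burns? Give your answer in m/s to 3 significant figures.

In km: r₁ = 0.873 × 1.496×10^8 = 1.306008×10^8 km; r₂ = 4.60 × 1.496×10^8 = 6.8816×10^8 km.
Semi-major axis of the transfer orbit: a_t = (1.306008×10^8 + 6.8816×10^8)/2 = 4.093804×10^8 km.
Circular speed at r₁: v₁ = √(μ/r₁) = √(1.327×10^11/1.306008×10^8) = 31.876 km/s.
On the transfer ellipse at r₁, vis-viva gives v_p = √[μ(2/r₁ − 1/a_t)] = 41.328 km/s.
First burn Δv₁ = |v_p − v₁| = 9.4520 km/s.
At r₂, v₂ = √(μ/r₂) = 13.8864 km/s.
Transfer-orbit speed at r₂: v_a = √[μ(2/r₂ − 1/a_t)] = 7.84332 km/s.
Second burn Δv₂ = |v₂ − v_a| = 6.0431 km/s.
Total Δv = Δv₁ + Δv₂ = 15.50 km/s.

Δv = 15500 m/s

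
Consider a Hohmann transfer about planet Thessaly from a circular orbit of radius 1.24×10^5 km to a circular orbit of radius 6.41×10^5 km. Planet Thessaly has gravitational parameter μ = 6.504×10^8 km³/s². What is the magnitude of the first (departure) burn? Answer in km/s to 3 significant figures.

Δv₁ = 21.3 km/s

The Hohmann ellipse has a_t = (r₁ + r₂)/2 = 3.825×10^5 km.
Circular speed at r = 1.240×10^5 km: v_c = √(μ/r) = 72.42 km/s.
Vis-viva on the transfer ellipse at r = 1.240×10^5 km gives v_t = √[μ(2/r − 1/a_t)] = 93.75 km/s.
Δv₁ = |v_t − v_c| = |93.75 − 72.42| = 21.33 km/s.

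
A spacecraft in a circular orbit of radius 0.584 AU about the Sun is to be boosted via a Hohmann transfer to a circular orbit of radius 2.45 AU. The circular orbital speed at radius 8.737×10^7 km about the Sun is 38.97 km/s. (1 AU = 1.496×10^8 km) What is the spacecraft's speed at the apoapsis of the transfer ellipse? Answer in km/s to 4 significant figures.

From the circular-orbit relation v² = μ/r at r = 8.737×10^7 km: μ = v²r = (38.97)² × 8.737×10^7 = 1.32685×10^11 km³/s².
In km: r₁ = 0.584 × 1.496×10^8 = 8.73664×10^7 km; r₂ = 2.45 × 1.496×10^8 = 3.6652×10^8 km.
Transfer-ellipse semi-major axis a_t = (r₁ + r₂)/2 = (8.73664×10^7 + 3.6652×10^8)/2 = 2.269432×10^8 km.
At apoapsis, r = 3.6652×10^8 km.
Applying v² = μ(2/r − 1/a_t): v = 11.81 km/s.

v = 11.81 km/s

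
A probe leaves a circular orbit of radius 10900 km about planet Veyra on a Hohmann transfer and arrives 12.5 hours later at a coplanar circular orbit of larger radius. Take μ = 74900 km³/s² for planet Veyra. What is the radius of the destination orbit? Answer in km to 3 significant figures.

Transfer time t = 12.5 hours = 45000 s, and t = π√(a_t³/μ).
So a_t = (μ t²/π²)^(1/3) = (74900 × (45000)² / π²)^(1/3) = 24862 km.
Since a_t = (r₁ + r₂)/2, r₂ = 2a_t − r₁ = 2×24862 − 10900 = 38824 km.

r₂ = 38800 km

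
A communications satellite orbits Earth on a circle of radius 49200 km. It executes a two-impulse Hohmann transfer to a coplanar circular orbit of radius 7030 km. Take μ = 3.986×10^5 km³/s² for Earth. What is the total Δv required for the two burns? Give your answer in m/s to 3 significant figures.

Semi-major axis of the transfer orbit: a_t = (49200 + 7030)/2 = 28115 km.
Circular speed at r₁: v₁ = √(μ/r₁) = √(3.986×10^5/49200) = 2.846 km/s.
On the transfer ellipse at r₁, vis-viva gives v_a = √[μ(2/r₁ − 1/a_t)] = 1.423 km/s.
First burn Δv₁ = |v_a − v₁| = 1.423 km/s.
Circular speed at r₂: v₂ = √(μ/r₂) = 7.530 km/s.
Transfer-orbit speed at r₂: v_p = √[μ(2/r₂ − 1/a_t)] = 9.961 km/s.
Second burn Δv₂ = |v₂ − v_p| = 2.431 km/s.
Total Δv = Δv₁ + Δv₂ = 3.854 km/s.

Δv = 3850 m/s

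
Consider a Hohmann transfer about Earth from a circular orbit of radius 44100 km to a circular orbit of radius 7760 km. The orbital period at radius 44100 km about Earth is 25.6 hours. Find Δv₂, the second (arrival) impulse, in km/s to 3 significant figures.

From Kepler's third law T² = 4π²r³/μ at r = 44100 km, T = 25.6 hours = 25.6 × 3600 s = 92160 s: μ = 4π²r³/T² = 3.98649×10^5 km³/s².
The Hohmann ellipse has a_t = (r₁ + r₂)/2 = 25930 km.
Circular speed at r = 7760 km: v_c = √(μ/r) = 7.167 km/s.
Transfer-orbit speed at the same r (vis-viva, a = a_t): v_t = √[μ(2/r − 1/a_t)] = 9.347 km/s.
Δv₂ = |v_t − v_c| = |9.347 − 7.167| = 2.180 km/s.

Δv₂ = 2.18 km/s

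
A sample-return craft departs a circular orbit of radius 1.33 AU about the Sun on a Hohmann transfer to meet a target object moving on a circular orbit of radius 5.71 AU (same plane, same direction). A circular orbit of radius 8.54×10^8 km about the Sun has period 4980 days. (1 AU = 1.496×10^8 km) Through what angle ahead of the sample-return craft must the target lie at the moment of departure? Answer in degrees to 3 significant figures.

φ = 92.9°

From Kepler's third law T² = 4π²r³/μ at r = 8.54×10^8 km, T = 4980 days = 4980 × 86400 s = 4.30272×10^8 s: μ = 4π²r³/T² = 1.32815×10^11 km³/s².
In km: r₁ = 1.33 × 1.496×10^8 = 1.98968×10^8 km; r₂ = 5.71 × 1.496×10^8 = 8.54216×10^8 km.
The Hohmann ellipse has a_t = (r₁ + r₂)/2 = 5.26592×10^8 km.
Transfer time t = π√(a_t³/μ) = 1.0417×10^8 s.
Target angular speed ω₂ = √(μ/r₂³) = 1.4597×10^-8 rad/s.
Angle swept by the target during transfer: ω₂·t = 1.5206 rad = 87.12°.
Arrival is 180° from departure on the ellipse, so φ = 180° − 87.12° = 92.9°.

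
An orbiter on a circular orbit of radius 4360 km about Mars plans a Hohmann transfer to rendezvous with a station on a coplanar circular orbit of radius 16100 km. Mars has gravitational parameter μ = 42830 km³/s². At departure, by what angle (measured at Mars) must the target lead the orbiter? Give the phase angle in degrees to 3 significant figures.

φ = 88.8°

Semi-major axis of the transfer orbit: a_t = (4360 + 16100)/2 = 10230 km.
The half-period of the transfer ellipse is t = π√(a_t³/μ) = 15706.9 s.
The target's mean motion on its circular orbit is ω₂ = √(μ/r₂³) = 1.01306×10^-4 rad/s.
Angle swept by the target during transfer: ω₂·t = 1.5912 rad = 91.17°.
Arrival is 180° from departure on the ellipse, so φ = 180° − 91.17° = 88.8°.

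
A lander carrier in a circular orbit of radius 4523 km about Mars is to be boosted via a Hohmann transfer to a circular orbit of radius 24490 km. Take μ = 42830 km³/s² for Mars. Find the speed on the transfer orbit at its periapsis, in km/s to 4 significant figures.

v = 3.998 km/s

Transfer-ellipse semi-major axis a_t = (r₁ + r₂)/2 = (4523 + 24490)/2 = 14506.5 km.
At periapsis, r = 4523 km.
From the vis-viva equation, v = √[μ(2/r − 1/a_t)] = 3.998 km/s.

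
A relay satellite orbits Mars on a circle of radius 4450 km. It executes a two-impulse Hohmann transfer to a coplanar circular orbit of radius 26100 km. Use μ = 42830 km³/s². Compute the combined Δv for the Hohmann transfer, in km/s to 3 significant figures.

Δv = 1.54 km/s

The Hohmann ellipse has a_t = (r₁ + r₂)/2 = 15275 km.
At r₁ the circular-orbit speed is v₁ = √(μ/r₁) = 3.102373 km/s.
On the transfer ellipse at r₁, v² = μ(2/r − 1/a) gives v_p = √[μ(2/r₁ − 1/a_t)] = 4.055306 km/s.
First burn Δv₁ = |v_p − v₁| = 0.95293 km/s.
Circular speed at r₂: v₂ = √(μ/r₂) = 1.28101 km/s.
Transfer-orbit speed at r₂: v_a = √[μ(2/r₂ − 1/a_t)] = 0.691422 km/s.
Second burn Δv₂ = |v₂ − v_a| = 0.58959 km/s.
Total Δv = Δv₁ + Δv₂ = 1.543 km/s.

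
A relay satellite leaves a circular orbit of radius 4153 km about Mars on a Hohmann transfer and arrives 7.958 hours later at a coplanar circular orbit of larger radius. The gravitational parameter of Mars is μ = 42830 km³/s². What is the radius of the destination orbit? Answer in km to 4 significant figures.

Transfer time t = 7.958 hours = 28648.8 s, and t = π√(a_t³/μ).
So a_t = (μ t²/π²)^(1/3) = (42830 × (28648.8)² / π²)^(1/3) = 15272 km.
Since a_t = (r₁ + r₂)/2, r₂ = 2a_t − r₁ = 2×15272 − 4153 = 26391 km.

r₂ = 26390 km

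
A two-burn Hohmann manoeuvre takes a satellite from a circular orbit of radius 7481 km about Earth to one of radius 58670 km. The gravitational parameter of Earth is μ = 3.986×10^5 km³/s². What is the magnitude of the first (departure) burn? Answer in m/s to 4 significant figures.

Δv₁ = 2422 m/s

The Hohmann ellipse has a_t = (r₁ + r₂)/2 = 33075.5 km.
On the circular orbit at r = 7481 km, v_c = √(μ/r) = 7.2994 km/s.
Transfer-orbit speed at the same r (vis-viva, a = a_t): v_t = √[μ(2/r − 1/a_t)] = 9.7217 km/s.
Δv₁ = |v_t − v_c| = |9.7217 − 7.2994| = 2.422 km/s.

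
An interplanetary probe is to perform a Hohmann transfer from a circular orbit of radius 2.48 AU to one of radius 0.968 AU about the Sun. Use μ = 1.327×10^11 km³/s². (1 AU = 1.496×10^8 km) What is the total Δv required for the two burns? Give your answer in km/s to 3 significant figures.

In km: r₁ = 2.48 × 1.496×10^8 = 3.71008×10^8 km; r₂ = 0.968 × 1.496×10^8 = 1.448128×10^8 km.
The Hohmann ellipse has a_t = (r₁ + r₂)/2 = 2.579104×10^8 km.
Circular speed at r₁: v₁ = √(μ/r₁) = √(1.327×10^11/3.71008×10^8) = 18.912 km/s.
On the transfer ellipse at r₁, v² = μ(2/r − 1/a) gives v_a = √[μ(2/r₁ − 1/a_t)] = 14.171 km/s.
First burn Δv₁ = |v_a − v₁| = 4.741 km/s.
At r₂, v₂ = √(μ/r₂) = 30.271 km/s.
Transfer-orbit speed at r₂: v_p = √[μ(2/r₂ − 1/a_t)] = 36.307 km/s.
Second burn Δv₂ = |v₂ − v_p| = 6.036 km/s.
Total Δv = Δv₁ + Δv₂ = 10.78 km/s.

Δv = 10.8 km/s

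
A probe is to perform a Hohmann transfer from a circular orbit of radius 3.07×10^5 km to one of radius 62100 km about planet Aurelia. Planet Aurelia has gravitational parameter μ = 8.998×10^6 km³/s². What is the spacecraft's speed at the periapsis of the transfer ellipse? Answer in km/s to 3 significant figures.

Semi-major axis of the transfer orbit: a_t = (3.070×10^5 + 62100)/2 = 1.8455×10^5 km.
The periapsis of the transfer ellipse is at r = 62100 km.
From the vis-viva equation, v = √[μ(2/r − 1/a_t)] = 15.53 km/s.

v = 15.5 km/s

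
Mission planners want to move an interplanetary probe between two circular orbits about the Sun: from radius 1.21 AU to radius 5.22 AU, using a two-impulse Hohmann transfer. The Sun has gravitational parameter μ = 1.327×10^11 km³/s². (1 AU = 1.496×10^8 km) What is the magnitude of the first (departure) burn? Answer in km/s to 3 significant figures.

Δv₁ = 7.42 km/s

In km: r₁ = 1.21 × 1.496×10^8 = 1.81016×10^8 km; r₂ = 5.22 × 1.496×10^8 = 7.80912×10^8 km.
The Hohmann ellipse has a_t = (r₁ + r₂)/2 = 4.80964×10^8 km.
Circular speed at r = 1.81016×10^8 km: v_c = √(μ/r) = 27.0755 km/s.
Transfer-orbit speed at the same r (vis-viva, a = a_t): v_t = √[μ(2/r − 1/a_t)] = 34.5002 km/s.
Δv₁ = |v_t − v_c| = |34.5002 − 27.0755| = 7.425 km/s.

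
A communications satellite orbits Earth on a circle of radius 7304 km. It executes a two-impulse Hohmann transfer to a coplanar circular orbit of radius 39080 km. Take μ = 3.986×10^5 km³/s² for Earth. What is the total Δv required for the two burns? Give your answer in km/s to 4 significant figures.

Δv = 3.604 km/s

Transfer-ellipse semi-major axis a_t = (r₁ + r₂)/2 = (7304 + 39080)/2 = 23192 km.
At r₁ the circular-orbit speed is v₁ = √(μ/r₁) = 7.3873 km/s.
On the transfer ellipse at r₁, vis-viva equation gives v_p = √[μ(2/r₁ − 1/a_t)] = 9.5895 km/s.
First burn Δv₁ = |v_p − v₁| = 2.2022 km/s.
Circular speed at r₂: v₂ = √(μ/r₂) = 3.1937 km/s.
Transfer-orbit speed at r₂: v_a = √[μ(2/r₂ − 1/a_t)] = 1.7923 km/s.
Second burn Δv₂ = |v₂ − v_a| = 1.4014 km/s.
Total Δv = Δv₁ + Δv₂ = 3.604 km/s.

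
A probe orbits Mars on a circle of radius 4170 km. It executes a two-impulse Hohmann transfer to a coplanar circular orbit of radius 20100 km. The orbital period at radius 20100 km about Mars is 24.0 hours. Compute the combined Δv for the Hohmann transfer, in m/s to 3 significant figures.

From Kepler's third law T² = 4π²r³/μ at r = 20100 km, T = 24.0 hours = 24.0 × 3600 s = 86400 s: μ = 4π²r³/T² = 42945.8 km³/s².
Transfer-ellipse semi-major axis a_t = (r₁ + r₂)/2 = (4170 + 20100)/2 = 12135 km.
At r₁ the circular-orbit speed is v₁ = √(μ/r₁) = 3.209 km/s.
On the transfer ellipse at r₁, vis-viva equation gives v_p = √[μ(2/r₁ − 1/a_t)] = 4.130 km/s.
First burn Δv₁ = |v_p − v₁| = 0.9210 km/s.
At r₂, v₂ = √(μ/r₂) = 1.461713 km/s.
Transfer-orbit speed at r₂: v_a = √[μ(2/r₂ − 1/a_t)] = 0.8568609 km/s.
Second burn Δv₂ = |v₂ − v_a| = 0.6049 km/s.
Total Δv = Δv₁ + Δv₂ = 1.526 km/s.

Δv = 1530 m/s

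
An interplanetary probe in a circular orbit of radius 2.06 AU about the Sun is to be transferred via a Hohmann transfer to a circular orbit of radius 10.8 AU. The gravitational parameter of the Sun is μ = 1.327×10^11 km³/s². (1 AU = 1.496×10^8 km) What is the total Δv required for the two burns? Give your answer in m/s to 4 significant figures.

In km: r₁ = 2.06 × 1.496×10^8 = 3.08176×10^8 km; r₂ = 10.8 × 1.496×10^8 = 1.61568×10^9 km.
Semi-major axis of the transfer orbit: a_t = (3.08176×10^8 + 1.61568×10^9)/2 = 9.61928×10^8 km.
Circular speed at r₁: v₁ = √(μ/r₁) = √(1.327×10^11/3.08176×10^8) = 20.7509 km/s.
Transfer-orbit speed at r₁ (v² = μ(2/r − 1/a)): v_p = √[μ(2/r₁ − 1/a_t)] = 26.8932 km/s.
First burn Δv₁ = |v_p − v₁| = 6.1423 km/s.
At r₂, v₂ = √(μ/r₂) = 9.0627 km/s.
Transfer-orbit speed at r₂: v_a = √[μ(2/r₂ − 1/a_t)] = 5.1296 km/s.
Second burn Δv₂ = |v₂ − v_a| = 3.9331 km/s.
Total Δv = Δv₁ + Δv₂ = 10.08 km/s.

Δv = 10080 m/s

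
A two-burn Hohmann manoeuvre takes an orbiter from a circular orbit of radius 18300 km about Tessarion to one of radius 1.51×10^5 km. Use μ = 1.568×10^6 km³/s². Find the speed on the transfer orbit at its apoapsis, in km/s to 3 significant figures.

v = 1.50 km/s

The Hohmann ellipse has a_t = (r₁ + r₂)/2 = 84650 km.
The apoapsis of the transfer ellipse is at r = 1.510×10^5 km.
From the vis-viva equation, v = √[μ(2/r − 1/a_t)] = 1.498 km/s.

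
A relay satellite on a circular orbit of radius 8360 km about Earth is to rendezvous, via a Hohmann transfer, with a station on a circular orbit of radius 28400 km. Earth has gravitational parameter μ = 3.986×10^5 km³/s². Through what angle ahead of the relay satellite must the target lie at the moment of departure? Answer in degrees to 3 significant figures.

φ = 86.3°

Transfer-ellipse semi-major axis a_t = (r₁ + r₂)/2 = (8360 + 28400)/2 = 18380 km.
Transfer time t = π√(a_t³/μ) = 12399.4 s.
Target angular speed ω₂ = √(μ/r₂³) = 1.31914×10^-4 rad/s.
Angle swept by the target during transfer: ω₂·t = 1.6357 rad = 93.72°.
Arrival is 180° from departure on the ellipse, so φ = 180° − 93.72° = 86.3°.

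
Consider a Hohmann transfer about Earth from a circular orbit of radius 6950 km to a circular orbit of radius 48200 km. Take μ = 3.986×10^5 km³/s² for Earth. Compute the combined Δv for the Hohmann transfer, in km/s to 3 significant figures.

Semi-major axis of the transfer orbit: a_t = (6950 + 48200)/2 = 27575 km.
At r₁ the circular-orbit speed is v₁ = √(μ/r₁) = 7.5731 km/s.
On the transfer ellipse at r₁, v² = μ(2/r − 1/a) gives v_p = √[μ(2/r₁ − 1/a_t)] = 10.012 km/s.
First burn Δv₁ = |v_p − v₁| = 2.439 km/s.
Circular speed at r₂: v₂ = √(μ/r₂) = 2.876 km/s.
Transfer-orbit speed at r₂: v_a = √[μ(2/r₂ − 1/a_t)] = 1.444 km/s.
Second burn Δv₂ = |v₂ − v_a| = 1.432 km/s.
Total Δv = Δv₁ + Δv₂ = 3.871 km/s.

Δv = 3.87 km/s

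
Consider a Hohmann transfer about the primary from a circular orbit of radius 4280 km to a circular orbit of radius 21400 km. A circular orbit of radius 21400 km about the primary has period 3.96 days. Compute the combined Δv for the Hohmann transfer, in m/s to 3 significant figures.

Δv = 422 m/s

From Kepler's third law T² = 4π²r³/μ at r = 21400 km, T = 3.96 days = 3.96 × 86400 s = 3.42144×10^5 s: μ = 4π²r³/T² = 3305.09 km³/s².
The Hohmann ellipse has a_t = (r₁ + r₂)/2 = 12840 km.
At r₁ the circular-orbit speed is v₁ = √(μ/r₁) = 0.87876 km/s.
On the transfer ellipse at r₁, vis-viva gives v_p = √[μ(2/r₁ − 1/a_t)] = 1.1345 km/s.
First burn Δv₁ = |v_p − v₁| = 0.2557 km/s.
At r₂, v₂ = √(μ/r₂) = 0.3930 km/s.
Transfer-orbit speed at r₂: v_a = √[μ(2/r₂ − 1/a_t)] = 0.2269 km/s.
Second burn Δv₂ = |v₂ − v_a| = 0.1661 km/s.
Δv = Δv₁ + Δv₂ = 0.2557 + 0.1661 = 0.4218 km/s.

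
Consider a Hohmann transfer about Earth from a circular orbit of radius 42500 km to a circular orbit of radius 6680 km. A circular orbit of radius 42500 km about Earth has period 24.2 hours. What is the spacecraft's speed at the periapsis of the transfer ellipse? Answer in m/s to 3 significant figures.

From Kepler's third law T² = 4π²r³/μ at r = 42500 km, T = 24.2 hours = 24.2 × 3600 s = 87120 s: μ = 4π²r³/T² = 3.99292×10^5 km³/s².
The Hohmann ellipse has a_t = (r₁ + r₂)/2 = 24590 km.
The periapsis of the transfer ellipse is at r = 6680 km.
From the vis-viva equation, v = √[μ(2/r − 1/a_t)] = 10.16 km/s.

v = 10200 m/s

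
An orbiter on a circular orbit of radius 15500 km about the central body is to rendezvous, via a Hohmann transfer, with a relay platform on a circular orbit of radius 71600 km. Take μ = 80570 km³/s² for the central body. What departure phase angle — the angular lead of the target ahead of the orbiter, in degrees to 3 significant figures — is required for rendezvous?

Transfer-ellipse semi-major axis a_t = (r₁ + r₂)/2 = (15500 + 71600)/2 = 43550 km.
The half-period of the transfer ellipse is t = π√(a_t³/μ) = 1.0059×10^5 s.
Target angular speed ω₂ = √(μ/r₂³) = 1.4816×10^-5 rad/s.
Angle swept by the target during transfer: ω₂·t = 1.4903 rad = 85.39°.
The orbiter traverses 180° on the transfer ellipse, so the target must lead by 180° − 85.39° = 94.6°.

φ = 94.6°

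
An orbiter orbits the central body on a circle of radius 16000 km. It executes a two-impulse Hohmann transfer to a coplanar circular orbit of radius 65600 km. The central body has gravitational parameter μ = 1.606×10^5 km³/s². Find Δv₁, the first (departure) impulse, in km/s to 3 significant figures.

Transfer-ellipse semi-major axis a_t = (r₁ + r₂)/2 = (16000 + 65600)/2 = 40800 km.
On the circular orbit at r = 16000 km, v_c = √(μ/r) = 3.1682 km/s.
Transfer-orbit speed at the same r (vis-viva, a = a_t): v_t = √[μ(2/r − 1/a_t)] = 4.0173 km/s.
Δv₁ = |v_t − v_c| = |4.0173 − 3.1682| = 0.8491 km/s.

Δv₁ = 0.849 km/s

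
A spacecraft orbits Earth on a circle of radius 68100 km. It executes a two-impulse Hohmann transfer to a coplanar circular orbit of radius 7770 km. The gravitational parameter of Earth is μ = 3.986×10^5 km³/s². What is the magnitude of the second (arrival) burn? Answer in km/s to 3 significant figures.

Δv₂ = 2.43 km/s

Semi-major axis of the transfer orbit: a_t = (68100 + 7770)/2 = 37935 km.
On the circular orbit at r = 7770 km, v_c = √(μ/r) = 7.162 km/s.
Vis-viva on the transfer ellipse at r = 7770 km gives v_t = √[μ(2/r − 1/a_t)] = 9.596 km/s.
Δv₂ = |v_t − v_c| = |9.596 − 7.162| = 2.434 km/s.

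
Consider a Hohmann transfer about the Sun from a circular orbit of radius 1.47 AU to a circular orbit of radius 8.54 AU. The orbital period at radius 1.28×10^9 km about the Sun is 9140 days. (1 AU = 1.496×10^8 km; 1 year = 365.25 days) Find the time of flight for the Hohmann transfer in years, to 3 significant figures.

t = 5.60 years

From Kepler's third law T² = 4π²r³/μ at r = 1.28×10^9 km, T = 9140 days = 9140 × 86400 s = 7.89696×10^8 s: μ = 4π²r³/T² = 1.32761×10^11 km³/s².
In km: r₁ = 1.47 × 1.496×10^8 = 2.19912×10^8 km; r₂ = 8.54 × 1.496×10^8 = 1.277584×10^9 km.
Transfer-ellipse semi-major axis a_t = (r₁ + r₂)/2 = (2.19912×10^8 + 1.277584×10^9)/2 = 7.48748×10^8 km.
By Kepler's third law the transfer-orbit period is T = 2π√(a_t³/μ), so t = T/2 = 1.767×10^8 s.
Converting: 1.767×10^8 s ÷ 3.15576×10^7 s/year (365.25 × 86400) = 5.60 years.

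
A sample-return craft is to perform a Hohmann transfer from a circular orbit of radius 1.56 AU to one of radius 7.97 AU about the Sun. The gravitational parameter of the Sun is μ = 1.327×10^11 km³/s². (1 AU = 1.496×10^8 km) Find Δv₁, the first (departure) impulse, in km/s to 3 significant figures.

In km: r₁ = 1.56 × 1.496×10^8 = 2.33376×10^8 km; r₂ = 7.97 × 1.496×10^8 = 1.192312×10^9 km.
Transfer-ellipse semi-major axis a_t = (r₁ + r₂)/2 = (2.33376×10^8 + 1.192312×10^9)/2 = 7.12844×10^8 km.
Circular speed at r = 2.33376×10^8 km: v_c = √(μ/r) = 23.8456 km/s.
Transfer-orbit speed at the same r (vis-viva, a = a_t): v_t = √[μ(2/r − 1/a_t)] = 30.8393 km/s.
Δv₁ = |v_t − v_c| = |30.8393 − 23.8456| = 6.994 km/s.

Δv₁ = 6.99 km/s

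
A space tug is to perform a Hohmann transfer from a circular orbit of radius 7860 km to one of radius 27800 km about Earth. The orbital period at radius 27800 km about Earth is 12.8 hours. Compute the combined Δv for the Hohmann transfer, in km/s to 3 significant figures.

Δv = 3.05 km/s

From Kepler's third law T² = 4π²r³/μ at r = 27800 km, T = 12.8 hours = 12.8 × 3600 s = 46080 s: μ = 4π²r³/T² = 3.99456×10^5 km³/s².
Transfer-ellipse semi-major axis a_t = (r₁ + r₂)/2 = (7860 + 27800)/2 = 17830 km.
Circular speed at r₁: v₁ = √(μ/r₁) = √(3.99456×10^5/7860) = 7.129 km/s.
Transfer-orbit speed at r₁ (vis-viva): v_p = √[μ(2/r₁ − 1/a_t)] = 8.902 km/s.
First burn Δv₁ = |v_p − v₁| = 1.773 km/s.
At r₂, v₂ = √(μ/r₂) = 3.791 km/s.
Transfer-orbit speed at r₂: v_a = √[μ(2/r₂ − 1/a_t)] = 2.517 km/s.
Second burn Δv₂ = |v₂ − v_a| = 1.274 km/s.
Δv = Δv₁ + Δv₂ = 1.773 + 1.274 = 3.047 km/s.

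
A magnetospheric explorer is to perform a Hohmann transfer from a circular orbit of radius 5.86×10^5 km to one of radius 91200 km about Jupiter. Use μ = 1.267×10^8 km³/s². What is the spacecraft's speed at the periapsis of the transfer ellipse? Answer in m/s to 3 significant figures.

The Hohmann ellipse has a_t = (r₁ + r₂)/2 = 3.386×10^5 km.
The periapsis of the transfer ellipse is at r = 91200 km.
From the vis-viva equation, v = √[μ(2/r − 1/a_t)] = 49.03 km/s.

v = 49000 m/s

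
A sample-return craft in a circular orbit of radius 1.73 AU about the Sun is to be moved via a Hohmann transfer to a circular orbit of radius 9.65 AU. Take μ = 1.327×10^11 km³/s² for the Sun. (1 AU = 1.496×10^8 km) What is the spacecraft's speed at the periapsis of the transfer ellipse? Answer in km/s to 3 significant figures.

v = 29.5 km/s

In km: r₁ = 1.73 × 1.496×10^8 = 2.58808×10^8 km; r₂ = 9.65 × 1.496×10^8 = 1.44364×10^9 km.
Transfer-ellipse semi-major axis a_t = (r₁ + r₂)/2 = (2.58808×10^8 + 1.44364×10^9)/2 = 8.51224×10^8 km.
At periapsis, r = 2.58808×10^8 km.
Vis-viva: v = √[μ(2/r − 1/a_t)] = √[1.327×10^11 × (2/2.58808×10^8 − 1/8.51224×10^8)] = 29.49 km/s.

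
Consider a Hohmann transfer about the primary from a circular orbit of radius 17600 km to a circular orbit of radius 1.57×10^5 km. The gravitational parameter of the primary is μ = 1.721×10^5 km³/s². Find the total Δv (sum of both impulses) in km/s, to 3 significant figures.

Semi-major axis of the transfer orbit: a_t = (17600 + 1.570×10^5)/2 = 87300 km.
Circular speed at r₁: v₁ = √(μ/r₁) = √(1.721×10^5/17600) = 3.12704 km/s.
Transfer-orbit speed at r₁ (vis-viva equation): v_p = √[μ(2/r₁ − 1/a_t)] = 4.19350 km/s.
First burn Δv₁ = |v_p − v₁| = 1.066 km/s.
Circular speed at r₂: v₂ = √(μ/r₂) = 1.047 km/s.
Transfer-orbit speed at r₂: v_a = √[μ(2/r₂ − 1/a_t)] = 0.4701 km/s.
Second burn Δv₂ = |v₂ − v_a| = 0.5769 km/s.
Δv = Δv₁ + Δv₂ = 1.066 + 0.5769 = 1.643 km/s.

Δv = 1.64 km/s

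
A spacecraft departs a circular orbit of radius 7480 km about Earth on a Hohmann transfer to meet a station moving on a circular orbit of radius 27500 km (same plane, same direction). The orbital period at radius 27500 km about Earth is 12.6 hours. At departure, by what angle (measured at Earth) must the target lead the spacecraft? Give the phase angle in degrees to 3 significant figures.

From Kepler's third law T² = 4π²r³/μ at r = 27500 km, T = 12.6 hours = 12.6 × 3600 s = 45360 s: μ = 4π²r³/T² = 3.99036×10^5 km³/s².
Transfer-ellipse semi-major axis a_t = (r₁ + r₂)/2 = (7480 + 27500)/2 = 17490 km.
Transfer time t = π√(a_t³/μ) = 11503 s.
The target's mean motion on its circular orbit is ω₂ = √(μ/r₂³) = 1.3852×10^-4 rad/s.
Angle swept by the target during transfer: ω₂·t = 1.5934 rad = 91.30°.
The spacecraft traverses 180° on the transfer ellipse, so the target must lead by 180° − 91.30° = 88.7°.

φ = 88.7°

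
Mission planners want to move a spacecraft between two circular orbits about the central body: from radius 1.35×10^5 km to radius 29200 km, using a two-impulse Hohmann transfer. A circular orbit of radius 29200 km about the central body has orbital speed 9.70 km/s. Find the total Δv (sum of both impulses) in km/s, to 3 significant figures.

From the circular-orbit relation v² = μ/r at r = 29200 km: μ = v²r = (9.70)² × 29200 = 2.74743×10^6 km³/s².
The Hohmann ellipse has a_t = (r₁ + r₂)/2 = 82100 km.
Circular speed at r₁: v₁ = √(μ/r₁) = √(2.74743×10^6/1.350×10^5) = 4.511 km/s.
On the transfer ellipse at r₁, vis-viva gives v_a = √[μ(2/r₁ − 1/a_t)] = 2.690 km/s.
First burn Δv₁ = |v_a − v₁| = 1.821 km/s.
At r₂, v₂ = √(μ/r₂) = 9.7000 km/s.
Transfer-orbit speed at r₂: v_p = √[μ(2/r₂ − 1/a_t)] = 12.438 km/s.
Second burn Δv₂ = |v₂ − v_p| = 2.738 km/s.
Total Δv = Δv₁ + Δv₂ = 4.559 km/s.

Δv = 4.56 km/s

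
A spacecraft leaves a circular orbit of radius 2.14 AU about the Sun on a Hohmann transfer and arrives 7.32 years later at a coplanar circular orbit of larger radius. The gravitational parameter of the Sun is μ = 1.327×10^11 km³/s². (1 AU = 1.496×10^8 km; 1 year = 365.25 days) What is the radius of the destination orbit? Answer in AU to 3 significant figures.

r₂ = 9.83 AU

In km: r₁ = 2.14 × 1.496×10^8 = 3.20144×10^8 km.
Transfer time t = 7.32 years × 365.25 × 86400 s = 2.31001632×10^8 s, and t = π√(a_t³/μ).
So a_t = (μ t²/π²)^(1/3) = (1.327×10^11 × (2.31001632×10^8)² / π²)^(1/3) = 8.9523×10^8 km.
Since a_t = (r₁ + r₂)/2, r₂ = 2a_t − r₁ = 2×8.9523×10^8 − 3.20144×10^8 = 1.470316×10^9 km.
In AU: r₂ = 1.470316×10^9 / 1.496×10^8 = 9.83 AU.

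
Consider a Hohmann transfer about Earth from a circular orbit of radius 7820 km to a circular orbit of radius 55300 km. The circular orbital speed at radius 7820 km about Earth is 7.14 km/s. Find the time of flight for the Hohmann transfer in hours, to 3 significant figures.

From the circular-orbit relation v² = μ/r at r = 7820 km: μ = v²r = (7.14)² × 7820 = 3.98660×10^5 km³/s².
The Hohmann ellipse has a_t = (r₁ + r₂)/2 = 31560 km.
By Kepler's third law the transfer-orbit period is T = 2π√(a_t³/μ), so t = T/2 = 27900 s.
Converting: 27900 s ÷ 3600 s/hour = 7.75 hours.

t = 7.75 hours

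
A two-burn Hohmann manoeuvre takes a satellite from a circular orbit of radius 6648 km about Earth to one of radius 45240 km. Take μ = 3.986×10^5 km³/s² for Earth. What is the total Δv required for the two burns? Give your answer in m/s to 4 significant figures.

Transfer-ellipse semi-major axis a_t = (r₁ + r₂)/2 = (6648 + 45240)/2 = 25944 km.
Circular speed at r₁: v₁ = √(μ/r₁) = √(3.986×10^5/6648) = 7.7432 km/s.
On the transfer ellipse at r₁, vis-viva equation gives v_p = √[μ(2/r₁ − 1/a_t)] = 10.225 km/s.
First burn Δv₁ = |v_p − v₁| = 2.482 km/s.
Circular speed at r₂: v₂ = √(μ/r₂) = 2.9683 km/s.
Transfer-orbit speed at r₂: v_a = √[μ(2/r₂ − 1/a_t)] = 1.5026 km/s.
Second burn Δv₂ = |v₂ − v_a| = 1.466 km/s.
Total Δv = Δv₁ + Δv₂ = 3.948 km/s.

Δv = 3948 m/s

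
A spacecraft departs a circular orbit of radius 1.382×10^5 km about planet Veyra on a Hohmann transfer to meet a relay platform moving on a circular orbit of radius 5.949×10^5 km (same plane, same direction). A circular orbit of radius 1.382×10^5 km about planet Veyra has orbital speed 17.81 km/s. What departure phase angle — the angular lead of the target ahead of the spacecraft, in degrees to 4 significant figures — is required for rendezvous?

φ = 92.94°

From the circular-orbit relation v² = μ/r at r = 1.382×10^5 km: μ = v²r = (17.81)² × 1.382×10^5 = 4.38365×10^7 km³/s².
Transfer-ellipse semi-major axis a_t = (r₁ + r₂)/2 = (1.382×10^5 + 5.949×10^5)/2 = 3.6655×10^5 km.
The half-period of the transfer ellipse is t = π√(a_t³/μ) = 1.05301×10^5 s.
Target angular speed ω₂ = √(μ/r₂³) = 1.44295×10^-5 rad/s.
Angle swept by the target during transfer: ω₂·t = 1.5194 rad = 87.06°.
Arrival is 180° from departure on the ellipse, so φ = 180° − 87.06° = 92.94°.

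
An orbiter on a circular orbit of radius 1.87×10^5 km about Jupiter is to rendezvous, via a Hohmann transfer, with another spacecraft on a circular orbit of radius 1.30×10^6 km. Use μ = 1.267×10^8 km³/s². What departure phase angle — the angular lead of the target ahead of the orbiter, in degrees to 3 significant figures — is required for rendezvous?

Transfer-ellipse semi-major axis a_t = (r₁ + r₂)/2 = (1.870×10^5 + 1.300×10^6)/2 = 7.435×10^5 km.
Transfer time t = π√(a_t³/μ) = 1.7893×10^5 s.
Target angular speed ω₂ = √(μ/r₂³) = 7.5940×10^-6 rad/s.
Angle swept by the target during transfer: ω₂·t = 1.3588 rad = 77.85°.
The orbiter traverses 180° on the transfer ellipse, so the target must lead by 180° − 77.85° = 102°.

φ = 102°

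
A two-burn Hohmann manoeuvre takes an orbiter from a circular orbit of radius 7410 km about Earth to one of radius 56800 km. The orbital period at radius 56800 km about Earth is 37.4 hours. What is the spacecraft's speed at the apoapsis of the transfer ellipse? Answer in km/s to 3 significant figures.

From Kepler's third law T² = 4π²r³/μ at r = 56800 km, T = 37.4 hours = 37.4 × 3600 s = 1.3464×10^5 s: μ = 4π²r³/T² = 3.99077×10^5 km³/s².
Transfer-ellipse semi-major axis a_t = (r₁ + r₂)/2 = (7410 + 56800)/2 = 32105 km.
The apoapsis of the transfer ellipse is at r = 56800 km.
Applying v² = μ(2/r − 1/a_t): v = 1.273 km/s.

v = 1.27 km/s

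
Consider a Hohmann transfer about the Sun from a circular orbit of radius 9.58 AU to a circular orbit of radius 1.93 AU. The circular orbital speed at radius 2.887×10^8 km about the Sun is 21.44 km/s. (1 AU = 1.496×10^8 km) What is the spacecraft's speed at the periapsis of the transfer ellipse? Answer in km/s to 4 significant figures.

From the circular-orbit relation v² = μ/r at r = 2.887×10^8 km: μ = v²r = (21.44)² × 2.887×10^8 = 1.32708×10^11 km³/s².
In km: r₁ = 9.58 × 1.496×10^8 = 1.433168×10^9 km; r₂ = 1.93 × 1.496×10^8 = 2.88728×10^8 km.
Semi-major axis of the transfer orbit: a_t = (1.433168×10^9 + 2.88728×10^8)/2 = 8.60948×10^8 km.
At periapsis, r = 2.88728×10^8 km.
Applying v² = μ(2/r − 1/a_t): v = 27.66 km/s.

v = 27.66 km/s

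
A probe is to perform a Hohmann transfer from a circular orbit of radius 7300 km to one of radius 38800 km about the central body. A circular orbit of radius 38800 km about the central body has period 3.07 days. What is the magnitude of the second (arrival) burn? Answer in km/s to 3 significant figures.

Δv₂ = 0.402 km/s

From Kepler's third law T² = 4π²r³/μ at r = 38800 km, T = 3.07 days = 3.07 × 86400 s = 2.65248×10^5 s: μ = 4π²r³/T² = 32775.6 km³/s².
Transfer-ellipse semi-major axis a_t = (r₁ + r₂)/2 = (7300 + 38800)/2 = 23050 km.
Circular speed at r = 38800 km: v_c = √(μ/r) = 0.9191 km/s.
Vis-viva on the transfer ellipse at r = 38800 km gives v_t = √[μ(2/r − 1/a_t)] = 0.5172 km/s.
Δv₂ = |v_t − v_c| = |0.5172 − 0.9191| = 0.4019 km/s.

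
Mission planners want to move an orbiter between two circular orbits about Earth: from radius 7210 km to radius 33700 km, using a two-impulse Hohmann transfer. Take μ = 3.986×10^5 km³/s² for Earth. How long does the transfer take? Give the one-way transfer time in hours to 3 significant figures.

Transfer-ellipse semi-major axis a_t = (r₁ + r₂)/2 = (7210 + 33700)/2 = 20455 km.
By Kepler's third law the transfer-orbit period is T = 2π√(a_t³/μ), so t = T/2 = 14560 s.
Converting: 14560 s ÷ 3600 s/hour = 4.04 hours.

t = 4.04 hours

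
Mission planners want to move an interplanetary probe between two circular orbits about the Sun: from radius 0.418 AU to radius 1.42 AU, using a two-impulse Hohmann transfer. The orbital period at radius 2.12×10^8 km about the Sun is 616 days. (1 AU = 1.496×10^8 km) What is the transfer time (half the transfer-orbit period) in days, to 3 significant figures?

t = 161 days

From Kepler's third law T² = 4π²r³/μ at r = 2.12×10^8 km, T = 616 days = 616 × 86400 s = 5.32224×10^7 s: μ = 4π²r³/T² = 1.32794×10^11 km³/s².
In km: r₁ = 0.418 × 1.496×10^8 = 6.25328×10^7 km; r₂ = 1.42 × 1.496×10^8 = 2.12432×10^8 km.
Transfer-ellipse semi-major axis a_t = (r₁ + r₂)/2 = (6.25328×10^7 + 2.12432×10^8)/2 = 1.374824×10^8 km.
By Kepler's third law the transfer-orbit period is T = 2π√(a_t³/μ), so t = T/2 = 1.390×10^7 s.
Converting: 1.390×10^7 s ÷ 86400 s/day = 161 days.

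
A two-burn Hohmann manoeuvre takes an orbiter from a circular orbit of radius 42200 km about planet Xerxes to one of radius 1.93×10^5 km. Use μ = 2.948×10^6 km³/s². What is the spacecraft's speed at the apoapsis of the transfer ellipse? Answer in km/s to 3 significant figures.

Semi-major axis of the transfer orbit: a_t = (42200 + 1.930×10^5)/2 = 1.176×10^5 km.
At apoapsis, r = 1.930×10^5 km.
Applying v² = μ(2/r − 1/a_t): v = 2.341 km/s.

v = 2.34 km/s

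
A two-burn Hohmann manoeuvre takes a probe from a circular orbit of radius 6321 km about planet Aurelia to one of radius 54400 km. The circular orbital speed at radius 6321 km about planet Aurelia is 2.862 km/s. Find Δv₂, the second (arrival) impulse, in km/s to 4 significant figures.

From the circular-orbit relation v² = μ/r at r = 6321 km: μ = v²r = (2.862)² × 6321 = 51775.6 km³/s².
The Hohmann ellipse has a_t = (r₁ + r₂)/2 = 30360.5 km.
Circular speed at r = 54400 km: v_c = √(μ/r) = 0.97558 km/s.
Vis-viva on the transfer ellipse at r = 54400 km gives v_t = √[μ(2/r − 1/a_t)] = 0.44515 km/s.
Δv₂ = |v_t − v_c| = |0.44515 − 0.97558| = 0.5304 km/s.

Δv₂ = 0.5304 km/s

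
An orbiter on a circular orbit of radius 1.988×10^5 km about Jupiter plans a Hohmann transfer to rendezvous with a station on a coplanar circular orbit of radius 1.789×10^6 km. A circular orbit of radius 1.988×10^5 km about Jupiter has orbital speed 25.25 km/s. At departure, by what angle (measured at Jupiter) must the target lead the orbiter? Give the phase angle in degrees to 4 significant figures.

From the circular-orbit relation v² = μ/r at r = 1.988×10^5 km: μ = v²r = (25.25)² × 1.988×10^5 = 1.26747×10^8 km³/s².
The Hohmann ellipse has a_t = (r₁ + r₂)/2 = 9.939×10^5 km.
The half-period of the transfer ellipse is t = π√(a_t³/μ) = 2.765×10^5 s.
The target's mean motion on its circular orbit is ω₂ = √(μ/r₂³) = 4.705×10^-6 rad/s.
Angle swept by the target during transfer: ω₂·t = 1.301 rad = 74.54°.
The orbiter traverses 180° on the transfer ellipse, so the target must lead by 180° − 74.54° = 105.5°.

φ = 105.5°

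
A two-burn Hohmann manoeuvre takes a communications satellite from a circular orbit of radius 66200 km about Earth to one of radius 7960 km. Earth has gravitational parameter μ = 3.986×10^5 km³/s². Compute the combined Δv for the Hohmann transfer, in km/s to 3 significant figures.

The Hohmann ellipse has a_t = (r₁ + r₂)/2 = 37080 km.
At r₁ the circular-orbit speed is v₁ = √(μ/r₁) = 2.454 km/s.
Transfer-orbit speed at r₁ (vis-viva equation): v_a = √[μ(2/r₁ − 1/a_t)] = 1.137 km/s.
First burn Δv₁ = |v_a − v₁| = 1.317 km/s.
At r₂, v₂ = √(μ/r₂) = 7.076 km/s.
Transfer-orbit speed at r₂: v_p = √[μ(2/r₂ − 1/a_t)] = 9.455 km/s.
Second burn Δv₂ = |v₂ − v_p| = 2.379 km/s.
Total Δv = Δv₁ + Δv₂ = 3.696 km/s.

Δv = 3.70 km/s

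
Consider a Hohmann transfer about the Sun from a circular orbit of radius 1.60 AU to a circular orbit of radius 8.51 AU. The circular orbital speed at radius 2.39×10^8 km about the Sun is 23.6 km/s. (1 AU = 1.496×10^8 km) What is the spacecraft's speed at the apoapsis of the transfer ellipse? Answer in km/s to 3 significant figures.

v = 5.75 km/s

From the circular-orbit relation v² = μ/r at r = 2.39×10^8 km: μ = v²r = (23.6)² × 2.39×10^8 = 1.33113×10^11 km³/s².
In km: r₁ = 1.60 × 1.496×10^8 = 2.3936×10^8 km; r₂ = 8.51 × 1.496×10^8 = 1.273096×10^9 km.
Semi-major axis of the transfer orbit: a_t = (2.3936×10^8 + 1.273096×10^9)/2 = 7.56228×10^8 km.
The apoapsis of the transfer ellipse is at r = 1.273096×10^9 km.
From the vis-viva equation, v = √[μ(2/r − 1/a_t)] = 5.753 km/s.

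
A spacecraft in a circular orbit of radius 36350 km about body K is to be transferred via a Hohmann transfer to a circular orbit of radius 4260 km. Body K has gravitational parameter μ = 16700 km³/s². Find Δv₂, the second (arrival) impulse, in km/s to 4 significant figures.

Δv₂ = 0.6692 km/s

Transfer-ellipse semi-major axis a_t = (r₁ + r₂)/2 = (36350 + 4260)/2 = 20305 km.
Circular speed at r = 4260 km: v_c = √(μ/r) = 1.9799 km/s.
Vis-viva on the transfer ellipse at r = 4260 km gives v_t = √[μ(2/r − 1/a_t)] = 2.6491 km/s.
Δv₂ = |v_t − v_c| = |2.6491 − 1.9799| = 0.6692 km/s.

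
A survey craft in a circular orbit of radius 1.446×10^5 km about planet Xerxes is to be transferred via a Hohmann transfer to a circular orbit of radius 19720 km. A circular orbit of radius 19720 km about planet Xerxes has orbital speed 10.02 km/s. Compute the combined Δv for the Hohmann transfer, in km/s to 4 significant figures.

Δv = 5.160 km/s

From the circular-orbit relation v² = μ/r at r = 19720 km: μ = v²r = (10.02)² × 19720 = 1.97990×10^6 km³/s².
Semi-major axis of the transfer orbit: a_t = (1.446×10^5 + 19720)/2 = 82160 km.
Circular speed at r₁: v₁ = √(μ/r₁) = √(1.97990×10^6/1.446×10^5) = 3.700 km/s.
Transfer-orbit speed at r₁ (vis-viva): v_a = √[μ(2/r₁ − 1/a_t)] = 1.813 km/s.
First burn Δv₁ = |v_a − v₁| = 1.887 km/s.
Circular speed at r₂: v₂ = √(μ/r₂) = 10.020 km/s.
Transfer-orbit speed at r₂: v_p = √[μ(2/r₂ − 1/a_t)] = 13.293 km/s.
Second burn Δv₂ = |v₂ − v_p| = 3.273 km/s.
Total Δv = Δv₁ + Δv₂ = 5.160 km/s.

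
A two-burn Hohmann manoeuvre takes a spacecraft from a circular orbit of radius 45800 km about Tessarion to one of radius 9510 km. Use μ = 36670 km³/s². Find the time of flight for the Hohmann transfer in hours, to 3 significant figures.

Semi-major axis of the transfer orbit: a_t = (45800 + 9510)/2 = 27655 km.
By Kepler's third law the transfer-orbit period is T = 2π√(a_t³/μ), so t = T/2 = 75450 s.
Converting: 75450 s ÷ 3600 s/hour = 21.0 hours.

t = 21.0 hours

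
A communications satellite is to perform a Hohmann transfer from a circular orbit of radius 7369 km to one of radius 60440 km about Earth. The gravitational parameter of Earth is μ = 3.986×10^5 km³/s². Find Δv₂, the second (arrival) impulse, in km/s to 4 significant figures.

Transfer-ellipse semi-major axis a_t = (r₁ + r₂)/2 = (7369 + 60440)/2 = 33904.5 km.
On the circular orbit at r = 60440 km, v_c = √(μ/r) = 2.568 km/s.
Vis-viva on the transfer ellipse at r = 60440 km gives v_t = √[μ(2/r − 1/a_t)] = 1.197 km/s.
Δv₂ = |v_t − v_c| = |1.197 − 2.568| = 1.371 km/s.

Δv₂ = 1.371 km/s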